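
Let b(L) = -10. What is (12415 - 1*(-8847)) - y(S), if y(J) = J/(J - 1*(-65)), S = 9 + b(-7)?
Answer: 1360769/64 ≈ 21262.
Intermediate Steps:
S = -1 (S = 9 - 10 = -1)
y(J) = J/(65 + J) (y(J) = J/(J + 65) = J/(65 + J))
(12415 - 1*(-8847)) - y(S) = (12415 - 1*(-8847)) - (-1)/(65 - 1) = (12415 + 8847) - (-1)/64 = 21262 - (-1)/64 = 21262 - 1*(-1/64) = 21262 + 1/64 = 1360769/64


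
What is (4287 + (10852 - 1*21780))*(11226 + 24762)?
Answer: -238996308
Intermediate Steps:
(4287 + (10852 - 1*21780))*(11226 + 24762) = (4287 + (10852 - 21780))*35988 = (4287 - 10928)*35988 = -6641*35988 = -238996308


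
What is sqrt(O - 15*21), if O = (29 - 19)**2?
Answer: I*sqrt(215) ≈ 14.663*I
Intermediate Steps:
O = 100 (O = 10**2 = 100)
sqrt(O - 15*21) = sqrt(100 - 15*21) = sqrt(100 - 315) = sqrt(-215) = I*sqrt(215)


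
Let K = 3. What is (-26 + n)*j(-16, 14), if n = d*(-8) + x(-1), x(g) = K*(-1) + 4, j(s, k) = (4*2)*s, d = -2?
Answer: 1152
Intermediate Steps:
j(s, k) = 8*s
x(g) = 1 (x(g) = 3*(-1) + 4 = -3 + 4 = 1)
n = 17 (n = -2*(-8) + 1 = 16 + 1 = 17)
(-26 + n)*j(-16, 14) = (-26 + 17)*(8*(-16)) = -9*(-128) = 1152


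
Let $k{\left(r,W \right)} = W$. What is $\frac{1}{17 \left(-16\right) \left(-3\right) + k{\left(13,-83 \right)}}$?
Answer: $\frac{1}{733} \approx 0.0013643$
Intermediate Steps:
$\frac{1}{17 \left(-16\right) \left(-3\right) + k{\left(13,-83 \right)}} = \frac{1}{17 \left(-16\right) \left(-3\right) - 83} = \frac{1}{\left(-272\right) \left(-3\right) - 83} = \frac{1}{816 - 83} = \frac{1}{733}$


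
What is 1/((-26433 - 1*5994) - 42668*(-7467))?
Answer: 1/560734365 ≈ 1.7834e-9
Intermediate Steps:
1/((-26433 - 1*5994) - 42668*(-7467)) = -1/7467/((-26433 - 5994) - 42668) = -1/7467/(-32427 - 42668) = -1/7467/(-75095) = -1/75095*(-1/7467) = 1/560734365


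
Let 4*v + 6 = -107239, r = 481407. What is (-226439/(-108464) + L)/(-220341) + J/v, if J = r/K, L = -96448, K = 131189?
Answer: 49044108354464400131/112081556418258911440 ≈ 0.43758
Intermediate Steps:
v = -107245/4 (v = -3/2 + (1/4)*(-107239) = -3/2 - 107239/4 = -107245/4 ≈ -26811.)
J = 481407/131189 ≈ 3.6696
(-226439/(-108464) + L)/(-220341) + J/v = (-226439/(-108464) - 96448)/(-220341) + 481407/(131189*(-107245/4)) = (-226439*(-1/108464) - 96448)*(-1/220341) + (481407/131189)*(-4/107245) = (226439/108464 - 96448)*(-1/220341) - 1925628/14069364305 = -10460909433/108464*(-1/220341) - 1925628/14069364305 = 3486969811/7966355408 - 1925628/14069364305 = 49044108354464400131/112081556418258911440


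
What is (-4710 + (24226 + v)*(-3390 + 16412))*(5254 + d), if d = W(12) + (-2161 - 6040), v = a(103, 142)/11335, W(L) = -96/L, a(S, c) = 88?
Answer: -2113304434392246/2267 ≈ -9.3220e+11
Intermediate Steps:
v = 88/11335 ≈ 0.0077636
d = -8209 (d = -96/12 + (-2161 - 6040) = -96*1/12 - 8201 = -8 - 8201 = -8209)
(-4710 + (24226 + v)*(-3390 + 16412))*(5254 + d) = (-4710 + (24226 + 88/11335)*(-3390 + 16412))*(5254 - 8209) = (-4710 + (274601798/11335)*13022)*(-2955) = (-4710 + 3575864613556/11335)*(-2955) = (3575811225706/11335)*(-2955) = -2113304434392246/2267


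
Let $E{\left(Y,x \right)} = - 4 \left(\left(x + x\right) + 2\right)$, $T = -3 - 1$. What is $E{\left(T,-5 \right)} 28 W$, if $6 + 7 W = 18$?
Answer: $1536$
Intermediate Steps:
$W = \frac{12}{7}$ ($W = - \frac{6}{7} + \frac{1}{7} \cdot 18 = - \frac{6}{7} + \frac{18}{7} = \frac{12}{7} \approx 1.7143$)
$T = -4$
$E{\left(Y,x \right)} = -8 - 8 x$ ($E{\left(Y,x \right)} = - 4 \left(2 x + 2\right) = - 4 \left(2 + 2 x\right) = -8 - 8 x$)
$E{\left(T,-5 \right)} 28 W = \left(-8 - -40\right) 28 \cdot \frac{12}{7} = \left(-8 + 40\right) 28 \cdot \frac{12}{7} = 32 \cdot 28 \cdot \frac{12}{7} = 896 \cdot \frac{12}{7} = 1536$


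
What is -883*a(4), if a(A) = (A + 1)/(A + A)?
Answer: -4415/8 ≈ -551.88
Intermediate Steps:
a(A) = (1 + A)/(2*A) (a(A) = (1 + A)/((2*A)) = (1 + A)*(1/(2*A)) = (1 + A)/(2*A))
-883*a(4) = -883*(1 + 4)/(2*4) = -883*5/(2*4) = -883*5/8 = -4415/8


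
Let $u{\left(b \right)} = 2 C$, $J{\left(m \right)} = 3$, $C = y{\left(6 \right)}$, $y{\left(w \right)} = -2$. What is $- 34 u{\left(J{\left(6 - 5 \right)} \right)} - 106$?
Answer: $30$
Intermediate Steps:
$C = -2$
$u{\left(b \right)} = -4$ ($u{\left(b \right)} = 2 \left(-2\right) = -4$)
$- 34 u{\left(J{\left(6 - 5 \right)} \right)} - 106 = \left(-34\right) \left(-4\right) - 106 = 136 - 106 = 30$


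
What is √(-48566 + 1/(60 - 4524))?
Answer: 5*I*√268830295/372 ≈ 220.38*I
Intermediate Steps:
√(-48566 + 1/(60 - 4524)) = √(-48566 + 1/(-4464)) = √(-48566 - 1/4464) = √(-216798625/4464) = 5*I*√268830295/372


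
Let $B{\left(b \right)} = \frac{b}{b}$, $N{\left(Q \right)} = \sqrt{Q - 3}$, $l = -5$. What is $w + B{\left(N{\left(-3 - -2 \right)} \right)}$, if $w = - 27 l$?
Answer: $136$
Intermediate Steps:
$w = 135$ ($w = \left(-27\right) \left(-5\right) = 135$)
$N{\left(Q \right)} = \sqrt{-3 + Q}$
$B{\left(b \right)} = 1$
$w + B{\left(N{\left(-3 - -2 \right)} \right)} = 135 + 1 = 136$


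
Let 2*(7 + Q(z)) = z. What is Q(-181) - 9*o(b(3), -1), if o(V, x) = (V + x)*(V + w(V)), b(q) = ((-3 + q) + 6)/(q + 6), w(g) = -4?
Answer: -215/2 ≈ -107.50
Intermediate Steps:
Q(z) = -7 + z/2
b(q) = (3 + q)/(6 + q)
o(V, x) = (-4 + V)*(V + x) (o(V, x) = (V + x)*(V - 4) = (V + x)*(-4 + V) = (-4 + V)*(V + x))
Q(-181) - 9*o(b(3), -1) = (-7 + (½)*(-181)) - 9*(((3 + 3)/(6 + 3))² - 4*(3 + 3)/(6 + 3) - 4*(-1) + ((3 + 3)/(6 + 3))*(-1)) = (-7 - 181/2) - 9*((6/9)² - 4*6/9 + 4 + (6/9)*(-1)) = -195/2 - 9*(((⅑)*6)² - 4*6/9 + 4 + ((⅑)*6)*(-1)) = -195/2 - 9*((⅔)² - 4*⅔ + 4 + (⅔)*(-1)) = -195/2 - 9*(4/9 - 8/3 + 4 - ⅔) = -195/2 - 9*10/9 = -195/2 - 10 = -215/2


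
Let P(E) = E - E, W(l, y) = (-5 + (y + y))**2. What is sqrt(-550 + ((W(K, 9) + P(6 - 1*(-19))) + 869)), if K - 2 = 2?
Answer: 2*sqrt(122) ≈ 22.091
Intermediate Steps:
K = 4 (K = 2 + 2 = 4)
W(l, y) = (-5 + 2*y)**2
P(E) = 0
sqrt(-550 + ((W(K, 9) + P(6 - 1*(-19))) + 869)) = sqrt(-550 + (((-5 + 2*9)**2 + 0) + 869)) = sqrt(-550 + (((-5 + 18)**2 + 0) + 869)) = sqrt(-550 + ((13**2 + 0) + 869)) = sqrt(-550 + ((169 + 0) + 869)) = sqrt(-550 + (169 + 869)) = sqrt(-550 + 1038) = sqrt(488) = 2*sqrt(122)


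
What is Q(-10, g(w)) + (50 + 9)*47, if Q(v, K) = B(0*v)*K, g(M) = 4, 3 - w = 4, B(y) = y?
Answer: 2773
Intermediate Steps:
w = -1 (w = 3 - 1*4 = 3 - 4 = -1)
Q(v, K) = 0 (Q(v, K) = (0*v)*K = 0*K = 0)
Q(-10, g(w)) + (50 + 9)*47 = 0 + (50 + 9)*47 = 0 + 59*47 = 0 + 2773 = 2773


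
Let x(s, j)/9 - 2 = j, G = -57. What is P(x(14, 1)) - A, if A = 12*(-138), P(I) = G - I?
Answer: 1572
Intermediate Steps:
x(s, j) = 18 + 9*j
P(I) = -57 - I
A = -1656
P(x(14, 1)) - A = (-57 - (18 + 9*1)) - 1*(-1656) = (-57 - (18 + 9)) + 1656 = (-57 - 1*27) + 1656 = (-57 - 27) + 1656 = -84 + 1656 = 1572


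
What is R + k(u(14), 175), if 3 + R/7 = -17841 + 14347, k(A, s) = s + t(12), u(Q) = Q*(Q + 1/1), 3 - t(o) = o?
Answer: -24313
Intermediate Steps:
t(o) = 3 - o
u(Q) = Q*(1 + Q) (u(Q) = Q*(Q + 1) = Q*(1 + Q))
k(A, s) = -9 + s (k(A, s) = s + (3 - 1*12) = s + (3 - 12) = s - 9 = -9 + s)
R = -24479 (R = -21 + 7*(-17841 + 14347) = -21 + 7*(-3494) = -21 - 24458 = -24479)
R + k(u(14), 175) = -24479 + (-9 + 175) = -24479 + 166 = -24313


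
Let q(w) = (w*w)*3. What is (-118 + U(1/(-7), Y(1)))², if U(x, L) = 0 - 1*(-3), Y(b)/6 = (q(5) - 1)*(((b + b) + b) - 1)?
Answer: 13225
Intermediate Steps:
q(w) = 3*w² (q(w) = w²*3 = 3*w²)
Y(b) = -444 + 1332*b (Y(b) = 6*((3*5² - 1)*(((b + b) + b) - 1)) = 6*((3*25 - 1)*((2*b + b) - 1)) = 6*((75 - 1)*(3*b - 1)) = 6*(74*(-1 + 3*b)) = 6*(-74 + 222*b) = -444 + 1332*b)
U(x, L) = 3 (U(x, L) = 0 + 3 = 3)
(-118 + U(1/(-7), Y(1)))² = (-118 + 3)² = (-115)² = 13225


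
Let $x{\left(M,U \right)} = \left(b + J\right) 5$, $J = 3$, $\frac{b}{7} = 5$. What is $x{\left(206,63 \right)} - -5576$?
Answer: $5766$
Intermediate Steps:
$b = 35$ ($b = 7 \cdot 5 = 35$)
$x{\left(M,U \right)} = 190$ ($x{\left(M,U \right)} = \left(35 + 3\right) 5 = 38 \cdot 5 = 190$)
$x{\left(206,63 \right)} - -5576 = 190 - -5576 = 190 + 5576 = 5766$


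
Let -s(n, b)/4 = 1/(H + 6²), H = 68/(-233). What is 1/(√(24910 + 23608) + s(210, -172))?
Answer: 484640/209908220911 + 4326400*√48518/209908220911 ≈ 0.0045422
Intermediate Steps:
H = -68/233 (H = 68*(-1/233) = -68/233 ≈ -0.29185)
s(n, b) = -233/2080 (s(n, b) = -4/(-68/233 + 6²) = -4/(-68/233 + 36) = -4/8320/233 = -4*233/8320 = -233/2080)
1/(√(24910 + 23608) + s(210, -172)) = 1/(√(24910 + 23608) - 233/2080) = 1/(√48518 - 233/2080) = 1/(-233/2080 + √48518)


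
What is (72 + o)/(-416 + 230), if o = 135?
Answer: -69/62 ≈ -1.1129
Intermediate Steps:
(72 + o)/(-416 + 230) = (72 + 135)/(-416 + 230) = 207/(-186) = 207*(-1/186) = -69/62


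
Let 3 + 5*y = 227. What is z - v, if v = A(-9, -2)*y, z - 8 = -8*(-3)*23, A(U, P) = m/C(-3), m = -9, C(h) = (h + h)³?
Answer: 8372/15 ≈ 558.13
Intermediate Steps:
C(h) = 8*h³ (C(h) = (2*h)³ = 8*h³)
y = 224/5 (y = -⅗ + (⅕)*227 = -⅗ + 227/5 = 224/5 ≈ 44.800)
A(U, P) = 1/24 (A(U, P) = -9/(8*(-3)³) = -9/(8*(-27)) = -9/(-216) = -9*(-1/216) = 1/24)
z = 560 (z = 8 - 8*(-3)*23 = 8 + 24*23 = 8 + 552 = 560)
v = 28/15 (v = (1/24)*(224/5) = 28/15 ≈ 1.8667)
z - v = 560 - 1*28/15 = 560 - 28/15 = 8372/15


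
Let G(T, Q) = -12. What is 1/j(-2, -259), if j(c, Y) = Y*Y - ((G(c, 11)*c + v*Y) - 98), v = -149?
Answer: 1/28564 ≈ 3.5009e-5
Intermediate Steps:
j(c, Y) = 98 + Y² + 12*c + 149*Y (j(c, Y) = Y*Y - ((-12*c - 149*Y) - 98) = Y² - ((-149*Y - 12*c) - 98) = Y² - (-98 - 149*Y - 12*c) = Y² + (98 + 12*c + 149*Y) = 98 + Y² + 12*c + 149*Y)
1/j(-2, -259) = 1/(98 + (-259)² + 12*(-2) + 149*(-259)) = 1/(98 + 67081 - 24 - 38591) = 1/28564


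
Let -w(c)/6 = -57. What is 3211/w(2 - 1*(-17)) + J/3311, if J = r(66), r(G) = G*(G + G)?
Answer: 65125/5418 ≈ 12.020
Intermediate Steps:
w(c) = 342 (w(c) = -6*(-57) = 342)
r(G) = 2*G² (r(G) = G*(2*G) = 2*G²)
J = 8712 (J = 2*66² = 2*4356 = 8712)
3211/w(2 - 1*(-17)) + J/3311 = 3211/342 + 8712/3311 = 3211*(1/342) + 8712*(1/3311) = 169/18 + 792/301 = 65125/5418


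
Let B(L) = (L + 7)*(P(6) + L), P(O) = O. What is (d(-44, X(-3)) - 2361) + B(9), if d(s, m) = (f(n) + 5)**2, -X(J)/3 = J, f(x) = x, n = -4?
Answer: -2120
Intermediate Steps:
X(J) = -3*J
B(L) = (6 + L)*(7 + L) (B(L) = (L + 7)*(6 + L) = (7 + L)*(6 + L) = (6 + L)*(7 + L))
d(s, m) = 1 (d(s, m) = (-4 + 5)**2 = 1**2 = 1)
(d(-44, X(-3)) - 2361) + B(9) = (1 - 2361) + (42 + 9**2 + 13*9) = -2360 + (42 + 81 + 117) = -2360 + 240 = -2120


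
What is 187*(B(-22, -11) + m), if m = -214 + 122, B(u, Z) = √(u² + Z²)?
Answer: -17204 + 2057*√5 ≈ -12604.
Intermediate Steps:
B(u, Z) = √(Z² + u²)
m = -92
187*(B(-22, -11) + m) = 187*(√((-11)² + (-22)²) - 92) = 187*(√(121 + 484) - 92) = 187*(√605 - 92) = 187*(11*√5 - 92) = 187*(-92 + 11*√5) = -17204 + 2057*√5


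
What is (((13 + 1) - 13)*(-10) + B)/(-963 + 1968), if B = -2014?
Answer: -2024/1005 ≈ -2.0139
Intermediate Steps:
(((13 + 1) - 13)*(-10) + B)/(-963 + 1968) = (((13 + 1) - 13)*(-10) - 2014)/(-963 + 1968) = ((14 - 13)*(-10) - 2014)/1005 = (1*(-10) - 2014)*(1/1005) = (-10 - 2014)*(1/1005) = -2024*1/1005 = -2024/1005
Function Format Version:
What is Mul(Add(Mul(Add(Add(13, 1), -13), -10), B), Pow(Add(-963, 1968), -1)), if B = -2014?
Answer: Rational(-2024, 1005) ≈ -2.0139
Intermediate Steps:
Mul(Add(Mul(Add(Add(13, 1), -13), -10), B), Pow(Add(-963, 1968), -1)) = Mul(Add(Mul(Add(Add(13, 1), -13), -10), -2014), Pow(Add(-963, 1968), -1)) = Mul(Add(Mul(Add(14, -13), -10), -2014), Pow(1005, -1)) = Mul(Add(Mul(1, -10), -2014), Rational(1, 1005)) = Mul(Add(-10, -2014), Rational(1, 1005)) = Mul(-2024, Rational(1, 1005)) = Rational(-2024, 1005)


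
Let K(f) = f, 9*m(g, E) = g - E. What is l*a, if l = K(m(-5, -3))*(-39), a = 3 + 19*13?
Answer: 6500/3 ≈ 2166.7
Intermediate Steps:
m(g, E) = -E/9 + g/9 (m(g, E) = (g - E)/9 = -E/9 + g/9)
a = 250 (a = 3 + 247 = 250)
l = 26/3 (l = (-⅑*(-3) + (⅑)*(-5))*(-39) = (⅓ - 5/9)*(-39) = -2/9*(-39) = 26/3 ≈ 8.6667)
l*a = (26/3)*250 = 6500/3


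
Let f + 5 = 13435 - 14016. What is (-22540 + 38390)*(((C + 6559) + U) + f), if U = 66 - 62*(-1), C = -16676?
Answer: -167613750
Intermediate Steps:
U = 128 (U = 66 + 62 = 128)
f = -586 (f = -5 + (13435 - 14016) = -5 - 581 = -586)
(-22540 + 38390)*(((C + 6559) + U) + f) = (-22540 + 38390)*(((-16676 + 6559) + 128) - 586) = 15850*((-10117 + 128) - 586) = 15850*(-9989 - 586) = 15850*(-10575) = -167613750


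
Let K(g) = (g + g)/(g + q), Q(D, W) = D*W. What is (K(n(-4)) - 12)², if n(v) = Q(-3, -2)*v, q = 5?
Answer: 32400/361 ≈ 89.751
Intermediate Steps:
n(v) = 6*v (n(v) = (-3*(-2))*v = 6*v)
K(g) = 2*g/(5 + g) (K(g) = (g + g)/(g + 5) = (2*g)/(5 + g) = 2*g/(5 + g))
(K(n(-4)) - 12)² = (2*(6*(-4))/(5 + 6*(-4)) - 12)² = (2*(-24)/(5 - 24) - 12)² = (2*(-24)/(-19) - 12)² = (2*(-24)*(-1/19) - 12)² = (48/19 - 12)² = (-180/19)² = 32400/361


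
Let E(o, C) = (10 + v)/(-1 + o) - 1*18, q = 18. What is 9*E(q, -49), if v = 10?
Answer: -2574/17 ≈ -151.41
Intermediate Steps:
E(o, C) = -18 + 20/(-1 + o) (E(o, C) = (10 + 10)/(-1 + o) - 1*18 = 20/(-1 + o) - 18 = -18 + 20/(-1 + o))
9*E(q, -49) = 9*(2*(19 - 9*18)/(-1 + 18)) = 9*(2*(19 - 162)/17) = 9*(2*(1/17)*(-143)) = 9*(-286/17) = -2574/17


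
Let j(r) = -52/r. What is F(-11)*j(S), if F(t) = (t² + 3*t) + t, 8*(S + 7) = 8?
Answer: 2002/3 ≈ 667.33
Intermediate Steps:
S = -6 (S = -7 + (⅛)*8 = -7 + 1 = -6)
F(t) = t² + 4*t
F(-11)*j(S) = (-11*(4 - 11))*(-52/(-6)) = (-11*(-7))*(-52*(-⅙)) = 77*(26/3) = 2002/3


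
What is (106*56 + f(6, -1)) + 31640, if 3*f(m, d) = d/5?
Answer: 563639/15 ≈ 37576.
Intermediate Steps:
f(m, d) = d/15 (f(m, d) = (d/5)/3 = d/15)
(106*56 + f(6, -1)) + 31640 = (106*56 + (1/15)*(-1)) + 31640 = (5936 - 1/15) + 31640 = 89039/15 + 31640 = 563639/15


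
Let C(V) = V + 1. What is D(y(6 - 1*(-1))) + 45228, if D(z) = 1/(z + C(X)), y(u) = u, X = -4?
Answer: 180913/4 ≈ 45228.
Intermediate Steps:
C(V) = 1 + V
D(z) = 1/(-3 + z) (D(z) = 1/(z + (1 - 4)) = 1/(z - 3) = 1/(-3 + z))
D(y(6 - 1*(-1))) + 45228 = 1/(-3 + (6 - 1*(-1))) + 45228 = 1/(-3 + (6 + 1)) + 45228 = 1/(-3 + 7) + 45228 = 1/4 + 45228 = ¼ + 45228 = 180913/4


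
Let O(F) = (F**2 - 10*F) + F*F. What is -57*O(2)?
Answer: 684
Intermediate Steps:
O(F) = -10*F + 2*F**2 (O(F) = (F**2 - 10*F) + F**2 = -10*F + 2*F**2)
-57*O(2) = -114*2*(-5 + 2) = -114*2*(-3) = -57*(-12) = 684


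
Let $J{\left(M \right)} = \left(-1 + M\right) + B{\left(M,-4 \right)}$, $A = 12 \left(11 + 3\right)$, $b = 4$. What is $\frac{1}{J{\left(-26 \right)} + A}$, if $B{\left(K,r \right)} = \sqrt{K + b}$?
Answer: $\frac{141}{19903} - \frac{i \sqrt{22}}{19903} \approx 0.0070844 - 0.00023566 i$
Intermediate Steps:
$A = 168$ ($A = 12 \cdot 14 = 168$)
$B{\left(K,r \right)} = \sqrt{4 + K}$ ($B{\left(K,r \right)} = \sqrt{K + 4} = \sqrt{4 + K}$)
$J{\left(M \right)} = -1 + M + \sqrt{4 + M}$ ($J{\left(M \right)} = \left(-1 + M\right) + \sqrt{4 + M} = -1 + M + \sqrt{4 + M}$)
$\frac{1}{J{\left(-26 \right)} + A} = \frac{1}{\left(-1 - 26 + \sqrt{4 - 26}\right) + 168} = \frac{1}{\left(-1 - 26 + \sqrt{-22}\right) + 168} = \frac{1}{\left(-1 - 26 + i \sqrt{22}\right) + 168} = \frac{1}{\left(-27 + i \sqrt{22}\right) + 168} = \frac{1}{141 + i \sqrt{22}}$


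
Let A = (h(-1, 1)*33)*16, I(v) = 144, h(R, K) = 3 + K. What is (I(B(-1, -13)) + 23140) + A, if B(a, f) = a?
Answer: 25396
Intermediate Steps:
A = 2112 (A = ((3 + 1)*33)*16 = (4*33)*16 = 132*16 = 2112)
(I(B(-1, -13)) + 23140) + A = (144 + 23140) + 2112 = 23284 + 2112 = 25396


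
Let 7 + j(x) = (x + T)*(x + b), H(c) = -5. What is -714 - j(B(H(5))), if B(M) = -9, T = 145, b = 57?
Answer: -7235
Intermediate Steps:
j(x) = -7 + (57 + x)*(145 + x) (j(x) = -7 + (x + 145)*(x + 57) = -7 + (145 + x)*(57 + x) = -7 + (57 + x)*(145 + x))
-714 - j(B(H(5))) = -714 - (8258 + (-9)² + 202*(-9)) = -714 - (8258 + 81 - 1818) = -714 - 1*6521 = -714 - 6521 = -7235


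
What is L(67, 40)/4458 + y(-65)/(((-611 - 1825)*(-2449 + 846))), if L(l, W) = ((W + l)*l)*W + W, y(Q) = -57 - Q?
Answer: 46663652086/725336661 ≈ 64.334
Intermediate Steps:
L(l, W) = W + W*l*(W + l) (L(l, W) = (l*(W + l))*W + W = W*l*(W + l) + W = W + W*l*(W + l))
L(67, 40)/4458 + y(-65)/(((-611 - 1825)*(-2449 + 846))) = (40*(1 + 67**2 + 40*67))/4458 + (-57 - 1*(-65))/(((-611 - 1825)*(-2449 + 846))) = (40*(1 + 4489 + 2680))*(1/4458) + (-57 + 65)/((-2436*(-1603))) = (40*7170)*(1/4458) + 8/3904908 = 286800*(1/4458) + 8*(1/3904908) = 47800/743 + 2/976227 = 46663652086/725336661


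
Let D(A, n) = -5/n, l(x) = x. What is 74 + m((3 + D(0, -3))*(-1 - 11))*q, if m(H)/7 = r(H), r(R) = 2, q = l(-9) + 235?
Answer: 3238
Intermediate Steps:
q = 226 (q = -9 + 235 = 226)
m(H) = 14 (m(H) = 7*2 = 14)
74 + m((3 + D(0, -3))*(-1 - 11))*q = 74 + 14*226 = 74 + 3164 = 3238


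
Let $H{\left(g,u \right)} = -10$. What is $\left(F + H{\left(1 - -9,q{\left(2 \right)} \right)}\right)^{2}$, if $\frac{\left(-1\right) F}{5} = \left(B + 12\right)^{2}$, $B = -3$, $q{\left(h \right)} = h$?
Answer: $172225$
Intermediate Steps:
$F = -405$ ($F = - 5 \left(-3 + 12\right)^{2} = - 5 \cdot 9^{2} = \left(-5\right) 81 = -405$)
$\left(F + H{\left(1 - -9,q{\left(2 \right)} \right)}\right)^{2} = \left(-405 - 10\right)^{2} = \left(-415\right)^{2} = 172225$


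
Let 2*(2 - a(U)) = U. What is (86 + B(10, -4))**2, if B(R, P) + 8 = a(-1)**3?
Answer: 561001/64 ≈ 8765.6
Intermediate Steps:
a(U) = 2 - U/2
B(R, P) = 61/8 (B(R, P) = -8 + (2 - 1/2*(-1))**3 = -8 + (2 + 1/2)**3 = -8 + (5/2)**3 = -8 + 125/8 = 61/8)
(86 + B(10, -4))**2 = (86 + 61/8)**2 = (749/8)**2 = 561001/64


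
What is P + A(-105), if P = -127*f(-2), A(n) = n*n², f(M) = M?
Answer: -1157371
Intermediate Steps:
A(n) = n³
P = 254 (P = -127*(-2) = 254)
P + A(-105) = 254 + (-105)³ = 254 - 1157625 = -1157371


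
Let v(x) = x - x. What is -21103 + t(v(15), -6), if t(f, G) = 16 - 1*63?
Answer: -21150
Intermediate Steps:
v(x) = 0
t(f, G) = -47 (t(f, G) = 16 - 63 = -47)
-21103 + t(v(15), -6) = -21103 - 47 = -21150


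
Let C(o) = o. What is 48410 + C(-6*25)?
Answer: 48260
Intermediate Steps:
48410 + C(-6*25) = 48410 - 6*25 = 48410 - 150 = 48260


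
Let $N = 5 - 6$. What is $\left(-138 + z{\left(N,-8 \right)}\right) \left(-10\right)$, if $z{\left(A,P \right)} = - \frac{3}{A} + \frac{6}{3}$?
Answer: $1330$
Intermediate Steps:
$N = -1$
$z{\left(A,P \right)} = 2 - \frac{3}{A}$ ($z{\left(A,P \right)} = - \frac{3}{A} + 6 \cdot \frac{1}{3} = - \frac{3}{A} + 2 = 2 - \frac{3}{A}$)
$\left(-138 + z{\left(N,-8 \right)}\right) \left(-10\right) = \left(-138 - \left(-2 + \frac{3}{-1}\right)\right) \left(-10\right) = \left(-138 + \left(2 - -3\right)\right) \left(-10\right) = \left(-138 + \left(2 + 3\right)\right) \left(-10\right) = \left(-138 + 5\right) \left(-10\right) = \left(-133\right) \left(-10\right) = 1330$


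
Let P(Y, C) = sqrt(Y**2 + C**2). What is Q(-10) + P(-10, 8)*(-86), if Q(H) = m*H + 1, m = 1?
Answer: -9 - 172*sqrt(41) ≈ -1110.3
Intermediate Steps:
Q(H) = 1 + H (Q(H) = 1*H + 1 = H + 1 = 1 + H)
P(Y, C) = sqrt(C**2 + Y**2)
Q(-10) + P(-10, 8)*(-86) = (1 - 10) + sqrt(8**2 + (-10)**2)*(-86) = -9 + sqrt(64 + 100)*(-86) = -9 + sqrt(164)*(-86) = -9 + (2*sqrt(41))*(-86) = -9 - 172*sqrt(41)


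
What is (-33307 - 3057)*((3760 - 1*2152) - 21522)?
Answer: 724152696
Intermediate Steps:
(-33307 - 3057)*((3760 - 1*2152) - 21522) = -36364*((3760 - 2152) - 21522) = -36364*(1608 - 21522) = -36364*(-19914) = 724152696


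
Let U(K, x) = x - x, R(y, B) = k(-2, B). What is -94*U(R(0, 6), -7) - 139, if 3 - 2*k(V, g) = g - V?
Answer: -139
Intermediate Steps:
k(V, g) = 3/2 + V/2 - g/2 (k(V, g) = 3/2 - (g - V)/2 = 3/2 + (V/2 - g/2) = 3/2 + V/2 - g/2)
R(y, B) = 1/2 - B/2 (R(y, B) = 3/2 + (1/2)*(-2) - B/2 = 3/2 - 1 - B/2 = 1/2 - B/2)
U(K, x) = 0
-94*U(R(0, 6), -7) - 139 = -94*0 - 139 = 0 - 139 = -139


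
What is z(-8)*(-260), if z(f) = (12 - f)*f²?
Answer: -332800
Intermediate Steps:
z(f) = f²*(12 - f)
z(-8)*(-260) = ((-8)²*(12 - 1*(-8)))*(-260) = (64*(12 + 8))*(-260) = (64*20)*(-260) = 1280*(-260) = -332800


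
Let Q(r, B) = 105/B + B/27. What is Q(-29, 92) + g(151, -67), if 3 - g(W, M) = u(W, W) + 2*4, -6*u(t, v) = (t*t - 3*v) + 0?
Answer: 9250951/2484 ≈ 3724.2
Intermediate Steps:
u(t, v) = v/2 - t²/6 (u(t, v) = -((t*t - 3*v) + 0)/6 = -((t² - 3*v) + 0)/6 = -(t² - 3*v)/6 = v/2 - t²/6)
g(W, M) = -5 - W/2 + W²/6 (g(W, M) = 3 - ((W/2 - W²/6) + 2*4) = 3 - ((W/2 - W²/6) + 8) = 3 - (8 + W/2 - W²/6) = 3 + (-8 - W/2 + W²/6) = -5 - W/2 + W²/6)
Q(r, B) = 105/B + B/27 (Q(r, B) = 105/B + B*(1/27) = 105/B + B/27)
Q(-29, 92) + g(151, -67) = (105/92 + (1/27)*92) + (-5 - ½*151 + (⅙)*151²) = (105*(1/92) + 92/27) + (-5 - 151/2 + (⅙)*22801) = (105/92 + 92/27) + (-5 - 151/2 + 22801/6) = 11299/2484 + 11159/3 = 9250951/2484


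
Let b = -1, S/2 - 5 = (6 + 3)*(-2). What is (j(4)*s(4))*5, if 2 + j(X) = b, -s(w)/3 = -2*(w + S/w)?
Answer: 225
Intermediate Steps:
S = -26 (S = 10 + 2*((6 + 3)*(-2)) = 10 + 2*(9*(-2)) = 10 + 2*(-18) = 10 - 36 = -26)
s(w) = -156/w + 6*w (s(w) = -(-6)*(w - 26/w) = -3*(-2*w + 52/w) = -156/w + 6*w)
j(X) = -3 (j(X) = -2 - 1 = -3)
(j(4)*s(4))*5 = -3*(-156/4 + 6*4)*5 = -3*(-156*¼ + 24)*5 = -3*(-39 + 24)*5 = -3*(-15)*5 = 45*5 = 225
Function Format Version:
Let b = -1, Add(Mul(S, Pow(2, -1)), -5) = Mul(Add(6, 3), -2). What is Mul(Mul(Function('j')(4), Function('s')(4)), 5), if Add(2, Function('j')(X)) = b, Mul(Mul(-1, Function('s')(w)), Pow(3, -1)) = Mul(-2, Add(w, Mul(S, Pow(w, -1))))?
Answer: 225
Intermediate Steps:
S = -26 (S = Add(10, Mul(2, Mul(Add(6, 3), -2))) = Add(10, Mul(2, Mul(9, -2))) = Add(10, Mul(2, -18)) = Add(10, -36) = -26)
Function('s')(w) = Add(Mul(-156, Pow(w, -1)), Mul(6, w)) (Function('s')(w) = Mul(-3, Mul(-2, Add(w, Mul(-26, Pow(w, -1))))) = Mul(-3, Add(Mul(-2, w), Mul(52, Pow(w, -1)))) = Add(Mul(-156, Pow(w, -1)), Mul(6, w)))
Function('j')(X) = -3 (Function('j')(X) = Add(-2, -1) = -3)
Mul(Mul(Function('j')(4), Function('s')(4)), 5) = Mul(Mul(-3, Add(Mul(-156, Pow(4, -1)), Mul(6, 4))), 5) = Mul(Mul(-3, Add(Mul(-156, Rational(1, 4)), 24)), 5) = Mul(Mul(-3, Add(-39, 24)), 5) = Mul(Mul(-3, -15), 5) = Mul(45, 5) = 225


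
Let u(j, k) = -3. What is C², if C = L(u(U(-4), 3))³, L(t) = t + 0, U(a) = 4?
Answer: 729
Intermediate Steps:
L(t) = t
C = -27 (C = (-3)³ = -27)
C² = (-27)² = 729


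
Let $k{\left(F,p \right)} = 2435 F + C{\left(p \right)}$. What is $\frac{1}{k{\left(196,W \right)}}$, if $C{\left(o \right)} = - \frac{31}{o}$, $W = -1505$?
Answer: $\frac{1505}{718276331} \approx 2.0953 \cdot 10^{-6}$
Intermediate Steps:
$k{\left(F,p \right)} = - \frac{31}{p} + 2435 F$ ($k{\left(F,p \right)} = 2435 F - \frac{31}{p} = - \frac{31}{p} + 2435 F$)
$\frac{1}{k{\left(196,W \right)}} = \frac{1}{- \frac{31}{-1505} + 2435 \cdot 196} = \frac{1}{\left(-31\right) \left(- \frac{1}{1505}\right) + 477260} = \frac{1}{\frac{31}{1505} + 477260} = \frac{1}{\frac{718276331}{1505}} = \frac{1505}{718276331}$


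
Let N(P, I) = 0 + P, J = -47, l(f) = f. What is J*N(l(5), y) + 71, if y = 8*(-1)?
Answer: -164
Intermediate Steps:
y = -8
N(P, I) = P
J*N(l(5), y) + 71 = -47*5 + 71 = -235 + 71 = -164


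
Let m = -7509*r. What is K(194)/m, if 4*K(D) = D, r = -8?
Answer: 97/120144 ≈ 0.00080736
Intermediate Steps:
K(D) = D/4
m = 60072 (m = -7509*(-8) = 60072)
K(194)/m = ((¼)*194)/60072 = (97/2)*(1/60072) = 97/120144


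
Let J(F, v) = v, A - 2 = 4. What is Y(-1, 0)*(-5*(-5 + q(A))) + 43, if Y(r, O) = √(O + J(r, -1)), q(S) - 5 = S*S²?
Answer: 43 - 1080*I ≈ 43.0 - 1080.0*I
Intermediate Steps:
A = 6 (A = 2 + 4 = 6)
q(S) = 5 + S³ (q(S) = 5 + S*S² = 5 + S³)
Y(r, O) = √(-1 + O) (Y(r, O) = √(O - 1) = √(-1 + O))
Y(-1, 0)*(-5*(-5 + q(A))) + 43 = √(-1 + 0)*(-5*(-5 + (5 + 6³))) + 43 = √(-1)*(-5*(-5 + (5 + 216))) + 43 = I*(-5*(-5 + 221)) + 43 = I*(-5*216) + 43 = I*(-1080) + 43 = -1080*I + 43 = 43 - 1080*I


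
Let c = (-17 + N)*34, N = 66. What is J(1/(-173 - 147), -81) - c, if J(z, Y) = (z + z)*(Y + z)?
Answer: -85273279/51200 ≈ -1665.5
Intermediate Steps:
J(z, Y) = 2*z*(Y + z) (J(z, Y) = (2*z)*(Y + z) = 2*z*(Y + z))
c = 1666 (c = (-17 + 66)*34 = 49*34 = 1666)
J(1/(-173 - 147), -81) - c = 2*(-81 + 1/(-173 - 147))/(-173 - 147) - 1*1666 = 2*(-81 + 1/(-320))/(-320) - 1666 = 2*(-1/320)*(-81 - 1/320) - 1666 = 2*(-1/320)*(-25921/320) - 1666 = 25921/51200 - 1666 = -85273279/51200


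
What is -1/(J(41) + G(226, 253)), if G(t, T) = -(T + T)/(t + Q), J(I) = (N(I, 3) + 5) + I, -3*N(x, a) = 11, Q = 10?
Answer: -354/14227 ≈ -0.024882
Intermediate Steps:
N(x, a) = -11/3 (N(x, a) = -1/3*11 = -11/3)
J(I) = 4/3 + I (J(I) = (-11/3 + 5) + I = 4/3 + I)
G(t, T) = -2*T/(10 + t) (G(t, T) = -(T + T)/(t + 10) = -2*T/(10 + t))
-1/(J(41) + G(226, 253)) = -1/((4/3 + 41) - 2*253/(10 + 226)) = -1/(127/3 - 2*253/236) = -1/(127/3 - 2*253*1/236) = -1/(127/3 - 253/118) = -1/14227/354 = -1*354/14227 = -354/14227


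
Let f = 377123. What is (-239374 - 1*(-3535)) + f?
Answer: 141284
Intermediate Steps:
(-239374 - 1*(-3535)) + f = (-239374 - 1*(-3535)) + 377123 = (-239374 + 3535) + 377123 = -235839 + 377123 = 141284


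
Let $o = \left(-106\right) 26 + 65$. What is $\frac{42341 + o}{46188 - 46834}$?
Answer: $- \frac{19825}{323} \approx -61.378$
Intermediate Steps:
$o = -2691$ ($o = -2756 + 65 = -2691$)
$\frac{42341 + o}{46188 - 46834} = \frac{42341 - 2691}{46188 - 46834} = \frac{39650}{-646} = 39650 \left(- \frac{1}{646}\right) = - \frac{19825}{323}$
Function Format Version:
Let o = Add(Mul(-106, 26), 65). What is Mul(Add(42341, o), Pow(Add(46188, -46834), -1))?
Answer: Rational(-19825, 323) ≈ -61.378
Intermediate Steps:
o = -2691 (o = Add(-2756, 65) = -2691)
Mul(Add(42341, o), Pow(Add(46188, -46834), -1)) = Mul(Add(42341, -2691), Pow(Add(46188, -46834), -1)) = Mul(39650, Pow(-646, -1)) = Mul(39650, Rational(-1, 646)) = Rational(-19825, 323)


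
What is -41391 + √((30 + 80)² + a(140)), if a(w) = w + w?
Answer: -41391 + 2*√3095 ≈ -41280.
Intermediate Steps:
a(w) = 2*w
-41391 + √((30 + 80)² + a(140)) = -41391 + √((30 + 80)² + 2*140) = -41391 + √(110² + 280) = -41391 + √(12100 + 280) = -41391 + √12380 = -41391 + 2*√3095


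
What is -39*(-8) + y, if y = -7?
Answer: 305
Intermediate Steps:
-39*(-8) + y = -39*(-8) - 7 = 312 - 7 = 305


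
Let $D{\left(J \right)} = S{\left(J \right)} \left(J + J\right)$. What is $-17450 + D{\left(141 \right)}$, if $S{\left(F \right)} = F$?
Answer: $22312$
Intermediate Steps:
$D{\left(J \right)} = 2 J^{2}$ ($D{\left(J \right)} = J \left(J + J\right) = J 2 J = 2 J^{2}$)
$-17450 + D{\left(141 \right)} = -17450 + 2 \cdot 141^{2} = -17450 + 2 \cdot 19881 = -17450 + 39762 = 22312$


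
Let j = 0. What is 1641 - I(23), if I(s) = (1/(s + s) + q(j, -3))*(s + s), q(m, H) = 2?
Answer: 1548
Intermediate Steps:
I(s) = 2*s*(2 + 1/(2*s)) (I(s) = (1/(s + s) + 2)*(s + s) = (1/(2*s) + 2)*(2*s) = (2 + 1/(2*s))*(2*s) = 2*s*(2 + 1/(2*s)))
1641 - I(23) = 1641 - (1 + 4*23) = 1641 - (1 + 92) = 1641 - 1*93 = 1641 - 93 = 1548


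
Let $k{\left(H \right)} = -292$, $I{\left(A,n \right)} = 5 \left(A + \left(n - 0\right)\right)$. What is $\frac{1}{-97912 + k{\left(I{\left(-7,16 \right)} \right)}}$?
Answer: $- \frac{1}{98204} \approx -1.0183 \cdot 10^{-5}$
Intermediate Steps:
$I{\left(A,n \right)} = 5 A + 5 n$ ($I{\left(A,n \right)} = 5 \left(A + \left(n + 0\right)\right) = 5 \left(A + n\right) = 5 A + 5 n$)
$\frac{1}{-97912 + k{\left(I{\left(-7,16 \right)} \right)}} = \frac{1}{-97912 - 292} = \frac{1}{-98204} = - \frac{1}{98204}$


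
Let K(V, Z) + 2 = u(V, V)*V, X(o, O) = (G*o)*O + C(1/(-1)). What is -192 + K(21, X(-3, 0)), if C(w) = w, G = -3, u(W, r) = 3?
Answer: -131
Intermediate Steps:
X(o, O) = -1 - 3*O*o (X(o, O) = (-3*o)*O + 1/(-1) = -3*O*o - 1 = -1 - 3*O*o)
K(V, Z) = -2 + 3*V
-192 + K(21, X(-3, 0)) = -192 + (-2 + 3*21) = -192 + (-2 + 63) = -192 + 61 = -131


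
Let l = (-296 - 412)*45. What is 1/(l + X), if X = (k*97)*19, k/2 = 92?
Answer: 1/307252 ≈ 3.2547e-6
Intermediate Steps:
k = 184 (k = 2*92 = 184)
l = -31860 (l = -708*45 = -31860)
X = 339112 (X = (184*97)*19 = 17848*19 = 339112)
1/(l + X) = 1/(-31860 + 339112) = 1/307252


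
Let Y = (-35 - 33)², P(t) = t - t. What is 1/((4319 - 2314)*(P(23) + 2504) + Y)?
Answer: 1/5025144 ≈ 1.9900e-7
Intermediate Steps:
P(t) = 0
Y = 4624 (Y = (-68)² = 4624)
1/((4319 - 2314)*(P(23) + 2504) + Y) = 1/((4319 - 2314)*(0 + 2504) + 4624) = 1/(2005*2504 + 4624) = 1/(5020520 + 4624) = 1/5025144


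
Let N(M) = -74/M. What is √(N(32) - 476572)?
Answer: I*√7625189/4 ≈ 690.34*I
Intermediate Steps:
√(N(32) - 476572) = √(-74/32 - 476572) = √(-74*1/32 - 476572) = √(-37/16 - 476572) = √(-7625189/16) = I*√7625189/4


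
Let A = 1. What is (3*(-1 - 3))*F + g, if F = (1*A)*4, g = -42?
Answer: -90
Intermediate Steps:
F = 4 (F = (1*1)*4 = 1*4 = 4)
(3*(-1 - 3))*F + g = (3*(-1 - 3))*4 - 42 = (3*(-4))*4 - 42 = -12*4 - 42 = -48 - 42 = -90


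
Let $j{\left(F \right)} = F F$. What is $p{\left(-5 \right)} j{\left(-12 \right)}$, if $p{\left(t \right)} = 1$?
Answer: $144$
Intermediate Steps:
$j{\left(F \right)} = F^{2}$
$p{\left(-5 \right)} j{\left(-12 \right)} = 1 \left(-12\right)^{2} = 1 \cdot 144 = 144$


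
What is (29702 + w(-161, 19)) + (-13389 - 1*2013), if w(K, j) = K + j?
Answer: 14158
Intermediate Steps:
(29702 + w(-161, 19)) + (-13389 - 1*2013) = (29702 + (-161 + 19)) + (-13389 - 1*2013) = (29702 - 142) + (-13389 - 2013) = 29560 - 15402 = 14158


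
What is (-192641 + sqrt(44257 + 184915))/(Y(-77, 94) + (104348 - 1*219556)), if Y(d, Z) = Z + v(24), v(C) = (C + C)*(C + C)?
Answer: 192641/112810 - sqrt(57293)/56405 ≈ 1.7034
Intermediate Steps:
v(C) = 4*C**2 (v(C) = (2*C)*(2*C) = 4*C**2)
Y(d, Z) = 2304 + Z (Y(d, Z) = Z + 4*24**2 = Z + 4*576 = Z + 2304 = 2304 + Z)
(-192641 + sqrt(44257 + 184915))/(Y(-77, 94) + (104348 - 1*219556)) = (-192641 + sqrt(44257 + 184915))/((2304 + 94) + (104348 - 1*219556)) = (-192641 + sqrt(229172))/(2398 + (104348 - 219556)) = (-192641 + 2*sqrt(57293))/(2398 - 115208) = (-192641 + 2*sqrt(57293))/(-112810) = (-192641 + 2*sqrt(57293))*(-1/112810) = 192641/112810 - sqrt(57293)/56405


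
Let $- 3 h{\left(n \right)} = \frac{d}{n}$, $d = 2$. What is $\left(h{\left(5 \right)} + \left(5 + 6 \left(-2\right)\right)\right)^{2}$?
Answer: $\frac{11449}{225} \approx 50.884$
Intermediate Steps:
$h{\left(n \right)} = - \frac{2}{3 n}$ ($h{\left(n \right)} = - \frac{2 \frac{1}{n}}{3} = - \frac{2}{3 n}$)
$\left(h{\left(5 \right)} + \left(5 + 6 \left(-2\right)\right)\right)^{2} = \left(- \frac{2}{3 \cdot 5} + \left(5 + 6 \left(-2\right)\right)\right)^{2} = \left(\left(- \frac{2}{3}\right) \frac{1}{5} + \left(5 - 12\right)\right)^{2} = \left(- \frac{2}{15} - 7\right)^{2} = \left(- \frac{107}{15}\right)^{2} = \frac{11449}{225}$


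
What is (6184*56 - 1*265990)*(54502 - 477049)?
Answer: -33936439758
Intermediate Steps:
(6184*56 - 1*265990)*(54502 - 477049) = (346304 - 265990)*(-422547) = 80314*(-422547) = -33936439758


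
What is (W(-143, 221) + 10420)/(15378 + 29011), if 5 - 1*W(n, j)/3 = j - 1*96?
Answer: 10060/44389 ≈ 0.22663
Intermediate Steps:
W(n, j) = 303 - 3*j (W(n, j) = 15 - 3*(j - 1*96) = 15 - 3*(j - 96) = 15 - 3*(-96 + j) = 15 + (288 - 3*j) = 303 - 3*j)
(W(-143, 221) + 10420)/(15378 + 29011) = ((303 - 3*221) + 10420)/(15378 + 29011) = ((303 - 663) + 10420)/44389 = (-360 + 10420)*(1/44389) = 10060*(1/44389) = 10060/44389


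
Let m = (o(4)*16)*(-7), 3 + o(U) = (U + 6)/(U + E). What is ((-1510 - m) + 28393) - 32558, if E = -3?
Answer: -4891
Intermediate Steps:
o(U) = -3 + (6 + U)/(-3 + U) (o(U) = -3 + (U + 6)/(U - 3) = -3 + (6 + U)/(-3 + U))
m = -784 (m = (((15 - 2*4)/(-3 + 4))*16)*(-7) = (((15 - 8)/1)*16)*(-7) = ((1*7)*16)*(-7) = (7*16)*(-7) = 112*(-7) = -784)
((-1510 - m) + 28393) - 32558 = ((-1510 - 1*(-784)) + 28393) - 32558 = ((-1510 + 784) + 28393) - 32558 = (-726 + 28393) - 32558 = 27667 - 32558 = -4891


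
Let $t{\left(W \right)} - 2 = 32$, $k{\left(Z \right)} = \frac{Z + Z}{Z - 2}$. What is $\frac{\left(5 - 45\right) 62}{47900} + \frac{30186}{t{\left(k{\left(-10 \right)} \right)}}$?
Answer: $\frac{36145627}{40715} \approx 887.77$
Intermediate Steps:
$k{\left(Z \right)} = \frac{2 Z}{-2 + Z}$
$t{\left(W \right)} = 34$ ($t{\left(W \right)} = 2 + 32 = 34$)
$\frac{\left(5 - 45\right) 62}{47900} + \frac{30186}{t{\left(k{\left(-10 \right)} \right)}} = \frac{\left(5 - 45\right) 62}{47900} + \frac{30186}{34} = \left(-40\right) 62 \cdot \frac{1}{47900} + 30186 \cdot \frac{1}{34} = \left(-2480\right) \frac{1}{47900} + \frac{15093}{17} = - \frac{124}{2395} + \frac{15093}{17} = \frac{36145627}{40715}$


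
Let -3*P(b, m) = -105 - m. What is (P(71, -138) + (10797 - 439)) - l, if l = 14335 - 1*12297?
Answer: 8309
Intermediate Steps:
P(b, m) = 35 + m/3 (P(b, m) = -(-105 - m)/3 = 35 + m/3)
l = 2038 (l = 14335 - 12297 = 2038)
(P(71, -138) + (10797 - 439)) - l = ((35 + (1/3)*(-138)) + (10797 - 439)) - 1*2038 = ((35 - 46) + 10358) - 2038 = (-11 + 10358) - 2038 = 10347 - 2038 = 8309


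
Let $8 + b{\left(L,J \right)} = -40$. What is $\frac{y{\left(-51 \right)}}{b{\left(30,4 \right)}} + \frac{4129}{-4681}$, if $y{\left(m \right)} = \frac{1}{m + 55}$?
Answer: $- \frac{797449}{898752} \approx -0.88729$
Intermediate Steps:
$b{\left(L,J \right)} = -48$ ($b{\left(L,J \right)} = -8 - 40 = -48$)
$y{\left(m \right)} = \frac{1}{55 + m}$
$\frac{y{\left(-51 \right)}}{b{\left(30,4 \right)}} + \frac{4129}{-4681} = \frac{1}{\left(55 - 51\right) \left(-48\right)} + \frac{4129}{-4681} = \frac{1}{4} \left(- \frac{1}{48}\right) + 4129 \left(- \frac{1}{4681}\right) = \frac{1}{4} \left(- \frac{1}{48}\right) - \frac{4129}{4681} = - \frac{1}{192} - \frac{4129}{4681} = - \frac{797449}{898752}$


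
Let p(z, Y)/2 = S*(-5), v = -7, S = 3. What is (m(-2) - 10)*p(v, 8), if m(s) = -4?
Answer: 420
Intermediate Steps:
p(z, Y) = -30 (p(z, Y) = 2*(3*(-5)) = 2*(-15) = -30)
(m(-2) - 10)*p(v, 8) = (-4 - 10)*(-30) = -14*(-30) = 420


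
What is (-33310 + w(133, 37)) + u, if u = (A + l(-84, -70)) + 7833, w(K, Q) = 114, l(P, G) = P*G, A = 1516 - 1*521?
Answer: -18488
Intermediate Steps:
A = 995 (A = 1516 - 521 = 995)
l(P, G) = G*P
u = 14708 (u = (995 - 70*(-84)) + 7833 = (995 + 5880) + 7833 = 6875 + 7833 = 14708)
(-33310 + w(133, 37)) + u = (-33310 + 114) + 14708 = -33196 + 14708 = -18488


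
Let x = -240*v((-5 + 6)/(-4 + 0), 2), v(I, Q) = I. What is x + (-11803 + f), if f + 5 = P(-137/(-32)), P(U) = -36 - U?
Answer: -377225/32 ≈ -11788.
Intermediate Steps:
f = -1449/32 (f = -5 + (-36 - (-137)/(-32)) = -5 + (-36 - (-137)*(-1)/32) = -5 + (-36 - 1*137/32) = -5 + (-36 - 137/32) = -5 - 1289/32 = -1449/32 ≈ -45.281)
x = 60 (x = -240*(-5 + 6)/(-4 + 0) = -240/(-4) = -240*(-1)/4 = -240*(-¼) = 60)
x + (-11803 + f) = 60 + (-11803 - 1449/32) = 60 - 379145/32 = -377225/32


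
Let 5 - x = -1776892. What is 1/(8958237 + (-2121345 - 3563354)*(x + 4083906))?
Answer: -1/33316891995060 ≈ -3.0015e-14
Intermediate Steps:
x = 1776897 (x = 5 - 1*(-1776892) = 5 + 1776892 = 1776897)
1/(8958237 + (-2121345 - 3563354)*(x + 4083906)) = 1/(8958237 + (-2121345 - 3563354)*(1776897 + 4083906)) = 1/(8958237 - 5684699*5860803) = 1/(8958237 - 33316900953297) = 1/(-33316891995060) = -1/33316891995060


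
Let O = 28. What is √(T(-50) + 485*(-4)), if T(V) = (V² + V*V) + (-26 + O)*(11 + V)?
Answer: √2982 ≈ 54.608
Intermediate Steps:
T(V) = 22 + 2*V + 2*V² (T(V) = (V² + V*V) + (-26 + 28)*(11 + V) = (V² + V²) + 2*(11 + V) = 2*V² + (22 + 2*V) = 22 + 2*V + 2*V²)
√(T(-50) + 485*(-4)) = √((22 + 2*(-50) + 2*(-50)²) + 485*(-4)) = √((22 - 100 + 2*2500) - 1940) = √((22 - 100 + 5000) - 1940) = √(4922 - 1940) = √2982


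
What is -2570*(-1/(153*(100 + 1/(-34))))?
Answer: 5140/30591 ≈ 0.16802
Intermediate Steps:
-2570*(-1/(153*(100 + 1/(-34)))) = -2570*(-1/(153*(100 - 1/34))) = -2570/((3399/34)*(-153)) = -2570/(-30591/2) = -2570*(-2/30591) = 5140/30591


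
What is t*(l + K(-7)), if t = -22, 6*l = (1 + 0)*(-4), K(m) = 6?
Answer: -352/3 ≈ -117.33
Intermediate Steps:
l = -⅔ (l = ((1 + 0)*(-4))/6 = (1*(-4))/6 = (⅙)*(-4) = -⅔ ≈ -0.66667)
t*(l + K(-7)) = -22*(-⅔ + 6) = -22*16/3 = -352/3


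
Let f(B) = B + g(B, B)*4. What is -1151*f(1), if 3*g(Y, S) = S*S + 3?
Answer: -21869/3 ≈ -7289.7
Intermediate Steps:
g(Y, S) = 1 + S**2/3 (g(Y, S) = (S*S + 3)/3 = (S**2 + 3)/3 = (3 + S**2)/3 = 1 + S**2/3)
f(B) = 4 + B + 4*B**2/3 (f(B) = B + (1 + B**2/3)*4 = B + (4 + 4*B**2/3) = 4 + B + 4*B**2/3)
-1151*f(1) = -1151*(4 + 1 + (4/3)*1**2) = -1151*(4 + 1 + (4/3)*1) = -1151*(4 + 1 + 4/3) = -1151*19/3 = -21869/3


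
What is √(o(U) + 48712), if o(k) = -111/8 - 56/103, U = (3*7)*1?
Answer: √8266122242/412 ≈ 220.68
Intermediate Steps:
U = 21 (U = 21*1 = 21)
o(k) = -11881/824 (o(k) = -111*⅛ - 56*1/103 = -111/8 - 56/103 = -11881/824)
√(o(U) + 48712) = √(-11881/824 + 48712) = √(40126807/824) = √8266122242/412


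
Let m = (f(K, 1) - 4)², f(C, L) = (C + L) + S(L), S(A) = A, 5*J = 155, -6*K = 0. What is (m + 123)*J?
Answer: 3937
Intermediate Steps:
K = 0 (K = -⅙*0 = 0)
J = 31 (J = (⅕)*155 = 31)
f(C, L) = C + 2*L (f(C, L) = (C + L) + L = C + 2*L)
m = 4 (m = ((0 + 2*1) - 4)² = ((0 + 2) - 4)² = (2 - 4)² = (-2)² = 4)
(m + 123)*J = (4 + 123)*31 = 127*31 = 3937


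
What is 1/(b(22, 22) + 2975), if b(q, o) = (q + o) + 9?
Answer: 1/3028 ≈ 0.00033025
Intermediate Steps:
b(q, o) = 9 + o + q (b(q, o) = (o + q) + 9 = 9 + o + q)
1/(b(22, 22) + 2975) = 1/((9 + 22 + 22) + 2975) = 1/(53 + 2975) = 1/3028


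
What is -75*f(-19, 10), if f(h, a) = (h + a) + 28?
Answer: -1425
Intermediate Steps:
f(h, a) = 28 + a + h (f(h, a) = (a + h) + 28 = 28 + a + h)
-75*f(-19, 10) = -75*(28 + 10 - 19) = -75*19 = -1425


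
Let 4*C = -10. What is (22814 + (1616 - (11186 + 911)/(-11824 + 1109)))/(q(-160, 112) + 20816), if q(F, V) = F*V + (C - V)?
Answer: 523559094/59607545 ≈ 8.7834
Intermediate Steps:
C = -5/2 (C = (¼)*(-10) = -5/2 ≈ -2.5000)
q(F, V) = -5/2 - V + F*V (q(F, V) = F*V + (-5/2 - V) = -5/2 - V + F*V)
(22814 + (1616 - (11186 + 911)/(-11824 + 1109)))/(q(-160, 112) + 20816) = (22814 + (1616 - (11186 + 911)/(-11824 + 1109)))/((-5/2 - 1*112 - 160*112) + 20816) = (22814 + (1616 - 12097/(-10715)))/((-5/2 - 112 - 17920) + 20816) = (22814 + (1616 - 12097*(-1)/10715))/(-36069/2 + 20816) = (22814 + (1616 - 1*(-12097/10715)))/(5563/2) = (22814 + (1616 + 12097/10715))*(2/5563) = (22814 + 17327537/10715)*(2/5563) = (261779547/10715)*(2/5563) = 523559094/59607545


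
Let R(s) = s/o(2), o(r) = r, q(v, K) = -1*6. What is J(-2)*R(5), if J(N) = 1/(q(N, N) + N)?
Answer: -5/16 ≈ -0.31250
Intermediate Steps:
q(v, K) = -6
R(s) = s/2
J(N) = 1/(-6 + N)
J(-2)*R(5) = ((½)*5)/(-6 - 2) = (5/2)/(-8) = -⅛*5/2 = -5/16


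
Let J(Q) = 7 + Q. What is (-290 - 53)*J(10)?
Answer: -5831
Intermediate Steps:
(-290 - 53)*J(10) = (-290 - 53)*(7 + 10) = -343*17 = -5831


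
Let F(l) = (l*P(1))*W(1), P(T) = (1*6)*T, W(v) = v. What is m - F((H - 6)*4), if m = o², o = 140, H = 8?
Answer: 19552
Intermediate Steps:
P(T) = 6*T
m = 19600 (m = 140² = 19600)
F(l) = 6*l (F(l) = (l*(6*1))*1 = (l*6)*1 = (6*l)*1 = 6*l)
m - F((H - 6)*4) = 19600 - 6*(8 - 6)*4 = 19600 - 6*2*4 = 19600 - 6*8 = 19600 - 1*48 = 19600 - 48 = 19552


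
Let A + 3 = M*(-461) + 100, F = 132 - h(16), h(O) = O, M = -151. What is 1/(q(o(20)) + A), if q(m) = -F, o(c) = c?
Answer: 1/69592 ≈ 1.4369e-5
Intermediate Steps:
F = 116 (F = 132 - 1*16 = 132 - 16 = 116)
A = 69708 (A = -3 + (-151*(-461) + 100) = -3 + (69611 + 100) = -3 + 69711 = 69708)
q(m) = -116 (q(m) = -1*116 = -116)
1/(q(o(20)) + A) = 1/(-116 + 69708) = 1/69592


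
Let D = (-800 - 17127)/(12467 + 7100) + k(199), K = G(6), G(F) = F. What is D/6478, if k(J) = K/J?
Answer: -3450071/25224250174 ≈ -0.00013678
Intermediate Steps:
K = 6
k(J) = 6/J
D = -3450071/3893833 (D = (-800 - 17127)/(12467 + 7100) + 6/199 = -17927/19567 + 6*(1/199) = -17927*1/19567 + 6/199 = -17927/19567 + 6/199 = -3450071/3893833 ≈ -0.88603)
D/6478 = -3450071/3893833/6478 = -3450071/3893833*1/6478 = -3450071/25224250174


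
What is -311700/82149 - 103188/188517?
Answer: -7470837768/1720720337 ≈ -4.3417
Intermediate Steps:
-311700/82149 - 103188/188517 = -311700*1/82149 - 103188*1/188517 = -103900/27383 - 34396/62839 = -7470837768/1720720337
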